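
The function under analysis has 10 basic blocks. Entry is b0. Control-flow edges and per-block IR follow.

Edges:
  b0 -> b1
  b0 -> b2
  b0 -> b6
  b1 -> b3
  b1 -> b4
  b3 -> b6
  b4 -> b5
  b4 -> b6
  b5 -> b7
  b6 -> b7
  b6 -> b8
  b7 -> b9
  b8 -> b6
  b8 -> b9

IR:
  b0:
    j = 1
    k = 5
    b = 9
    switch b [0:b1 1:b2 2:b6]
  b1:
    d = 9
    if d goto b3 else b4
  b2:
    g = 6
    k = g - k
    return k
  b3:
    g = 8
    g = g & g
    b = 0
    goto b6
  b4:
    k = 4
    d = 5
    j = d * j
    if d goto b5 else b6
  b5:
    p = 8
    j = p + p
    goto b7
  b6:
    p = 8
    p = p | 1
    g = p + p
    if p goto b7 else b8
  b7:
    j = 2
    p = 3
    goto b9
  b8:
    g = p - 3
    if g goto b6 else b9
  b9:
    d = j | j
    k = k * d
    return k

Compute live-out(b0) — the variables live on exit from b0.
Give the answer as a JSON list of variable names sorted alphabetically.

Answer: ["j", "k"]

Working:
Per-block:
  b0: def={b,j,k} ue=∅
  b1: def={d} ue=∅
  b2: def={g,k} ue={k}
  b3: def={b,g} ue=∅
  b4: def={d,j,k} ue={j}
  b5: def={j,p} ue=∅
  b6: def={g,p} ue=∅
  b7: def={j,p} ue=∅
  b8: def={g} ue={p}
  b9: def={d,k} ue={j,k}

Liveness:
  b0: in=∅ out={j,k}
  b1: in={j,k} out={j,k}
  b2: in={k} out=∅
  b3: in={j,k} out={j,k}
  b4: in={j} out={j,k}
  b5: in={k} out={k}
  b6: in={j,k} out={j,k,p}
  b7: in={k} out={j,k}
  b8: in={j,k,p} out={j,k}
  b9: in={j,k} out=∅

live-out(b0) = ["j", "k"]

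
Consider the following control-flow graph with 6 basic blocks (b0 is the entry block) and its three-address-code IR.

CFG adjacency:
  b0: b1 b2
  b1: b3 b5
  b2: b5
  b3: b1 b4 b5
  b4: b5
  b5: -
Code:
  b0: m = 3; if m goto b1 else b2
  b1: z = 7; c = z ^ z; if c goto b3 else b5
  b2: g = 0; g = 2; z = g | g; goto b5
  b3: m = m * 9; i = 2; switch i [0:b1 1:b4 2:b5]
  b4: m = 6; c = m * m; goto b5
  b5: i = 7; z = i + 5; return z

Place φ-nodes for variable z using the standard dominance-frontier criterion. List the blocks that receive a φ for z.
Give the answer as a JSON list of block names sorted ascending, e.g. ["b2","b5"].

Answer: ["b1", "b5"]

Derivation:
idom tree: b1←b0 b2←b0 b3←b1 b4←b3 b5←b0
Dom at joins:
  b1: preds {b0,b3}: {b0} ∩ {b0,b1,b3} = {b0}; idom=b0
  b5: preds {b1,b2,b3,b4}: {b0,b1} ∩ {b0,b2} ∩ {b0,b1,b3} ∩ {b0,b1,b3,b4} = {b0}; idom=b0

Frontier:
  b1←b0: walk · to b0
  b1←b3: walk b3→b1 to b0
  b5←b1: walk b1 to b0
  b5←b2: walk b2 to b0
  b5←b3: walk b3→b1 to b0
  b5←b4: walk b4→b3→b1 to b0
  b0: DF=∅
  b1: DF={b1,b5}
  b2: DF={b5}
  b3: DF={b1,b5}
  b4: DF={b5}
  b5: DF=∅

φ for z: defs {b1,b2,b5}
  DF⁺ = {b1,b5}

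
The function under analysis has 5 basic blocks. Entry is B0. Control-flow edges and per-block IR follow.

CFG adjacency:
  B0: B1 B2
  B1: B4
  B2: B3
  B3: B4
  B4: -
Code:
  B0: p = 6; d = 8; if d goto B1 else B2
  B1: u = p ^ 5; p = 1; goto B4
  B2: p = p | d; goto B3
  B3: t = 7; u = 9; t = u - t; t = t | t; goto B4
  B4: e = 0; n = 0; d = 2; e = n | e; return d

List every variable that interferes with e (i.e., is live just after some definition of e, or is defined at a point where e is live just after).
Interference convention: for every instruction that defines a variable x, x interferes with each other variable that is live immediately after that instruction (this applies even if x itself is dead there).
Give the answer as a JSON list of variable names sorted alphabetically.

Answer: ["d", "n"]

Working:
def/use:
  B0: {d,p} / ∅
  B1: {p,u} / {p}
  B2: {p} / {d,p}
  B3: {t,u} / ∅
  B4: {d,e,n} / ∅

Liveness:
  live B0: ∅→{d,p}
  live B1: {p}→∅
  live B2: {d,p}→∅
  live B3: ∅→∅
  live B4: ∅→∅

Interfere edges:
  d — {e,n,p}
  e — {d,n}
  n — {d,e}
  p — {d}
  t — {u}
  u — {t}

N(e) = ["d", "n"]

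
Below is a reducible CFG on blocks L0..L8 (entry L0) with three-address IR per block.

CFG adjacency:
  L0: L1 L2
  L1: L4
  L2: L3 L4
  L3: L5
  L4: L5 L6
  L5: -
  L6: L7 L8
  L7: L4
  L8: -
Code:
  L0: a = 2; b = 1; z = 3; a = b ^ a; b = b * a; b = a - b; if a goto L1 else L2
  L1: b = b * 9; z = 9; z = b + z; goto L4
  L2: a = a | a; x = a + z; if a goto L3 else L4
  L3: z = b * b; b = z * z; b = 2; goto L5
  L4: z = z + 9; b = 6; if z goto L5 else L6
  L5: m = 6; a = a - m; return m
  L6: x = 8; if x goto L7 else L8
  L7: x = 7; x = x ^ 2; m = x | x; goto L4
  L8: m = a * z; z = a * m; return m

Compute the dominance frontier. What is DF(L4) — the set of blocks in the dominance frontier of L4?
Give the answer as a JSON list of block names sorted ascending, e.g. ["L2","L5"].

Answer: ["L4", "L5"]

Analysis:
idom tree: L1←L0 L2←L0 L3←L2 L4←L0 L5←L0 L6←L4 L7←L6 L8←L6
Dom at joins:
  L4: preds {L1,L2,L7}: {L0,L1} ∩ {L0,L2} ∩ {L0,L4,L6,L7} = {L0}; idom=L0
  L5: preds {L3,L4}: {L0,L2,L3} ∩ {L0,L4} = {L0}; idom=L0

DF derivation:
  join L4 pred L1: L1 stop@L0
  join L4 pred L2: L2 stop@L0
  join L4 pred L7: L7→L6→L4 stop@L0
  join L5 pred L3: L3→L2 stop@L0
  join L5 pred L4: L4 stop@L0
  DF(L0)=∅
  DF(L1)={L4}
  DF(L2)={L4,L5}
  DF(L3)={L5}
  DF(L4)={L4,L5}
  DF(L5)=∅
  DF(L6)={L4}
  DF(L7)={L4}
  DF(L8)=∅

DF(L4) = ["L4", "L5"]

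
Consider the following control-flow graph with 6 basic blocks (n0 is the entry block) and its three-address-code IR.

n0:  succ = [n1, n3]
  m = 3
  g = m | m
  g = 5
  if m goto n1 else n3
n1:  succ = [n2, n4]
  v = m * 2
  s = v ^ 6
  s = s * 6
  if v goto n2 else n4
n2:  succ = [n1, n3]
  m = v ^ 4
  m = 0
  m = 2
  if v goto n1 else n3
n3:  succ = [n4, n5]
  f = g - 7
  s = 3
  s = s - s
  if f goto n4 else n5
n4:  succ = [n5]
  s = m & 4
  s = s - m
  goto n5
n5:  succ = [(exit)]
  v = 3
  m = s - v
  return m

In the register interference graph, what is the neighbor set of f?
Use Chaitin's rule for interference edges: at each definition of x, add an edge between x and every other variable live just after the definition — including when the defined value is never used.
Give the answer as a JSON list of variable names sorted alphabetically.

Answer: ["m", "s"]

Analysis:
Block summaries:
  n0 def {g,m} use ∅
  n1 def {s,v} use {m}
  n2 def {m} use {v}
  n3 def {f,s} use {g}
  n4 def {s} use {m}
  n5 def {m,v} use {s}

Liveness:
  n0 li=∅ lo={g,m}
  n1 li={g,m} lo={g,m,v}
  n2 li={g,v} lo={g,m}
  n3 li={g,m} lo={m,s}
  n4 li={m} lo={s}
  n5 li={s} lo=∅

Conflict graph:
  f: {m,s}
  g: {m,s,v}
  m: {f,g,s,v}
  s: {f,g,m,v}
  v: {g,m,s}

N(f) = ["m", "s"]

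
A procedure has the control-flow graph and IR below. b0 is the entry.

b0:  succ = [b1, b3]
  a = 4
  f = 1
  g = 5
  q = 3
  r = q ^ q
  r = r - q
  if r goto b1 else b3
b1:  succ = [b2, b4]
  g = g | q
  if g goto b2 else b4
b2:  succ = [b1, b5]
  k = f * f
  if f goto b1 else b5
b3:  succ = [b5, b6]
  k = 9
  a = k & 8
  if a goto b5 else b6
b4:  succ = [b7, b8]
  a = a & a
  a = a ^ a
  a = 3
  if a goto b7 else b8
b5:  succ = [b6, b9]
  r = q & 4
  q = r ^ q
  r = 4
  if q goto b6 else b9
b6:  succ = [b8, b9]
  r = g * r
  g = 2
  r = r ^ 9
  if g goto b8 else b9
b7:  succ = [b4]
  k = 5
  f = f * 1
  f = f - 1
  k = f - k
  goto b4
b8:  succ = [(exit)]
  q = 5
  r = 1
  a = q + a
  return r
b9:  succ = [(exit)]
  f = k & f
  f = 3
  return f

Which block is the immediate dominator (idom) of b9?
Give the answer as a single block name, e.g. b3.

idom tree: b1←b0 b2←b1 b3←b0 b4←b1 b5←b0 b6←b0 b7←b4 b8←b0 b9←b0
Dom∩ at merges:
  b1: preds {b0,b2}: {b0} ∩ {b0,b1,b2} = {b0}; idom=b0
  b4: preds {b1,b7}: {b0,b1} ∩ {b0,b1,b4,b7} = {b0,b1}; idom=b1
  b5: preds {b2,b3}: {b0,b1,b2} ∩ {b0,b3} = {b0}; idom=b0
  b6: preds {b3,b5}: {b0,b3} ∩ {b0,b5} = {b0}; idom=b0
  b8: preds {b4,b6}: {b0,b1,b4} ∩ {b0,b6} = {b0}; idom=b0
  b9: preds {b5,b6}: {b0,b5} ∩ {b0,b6} = {b0}; idom=b0

idom(b9) = b0

Answer: b0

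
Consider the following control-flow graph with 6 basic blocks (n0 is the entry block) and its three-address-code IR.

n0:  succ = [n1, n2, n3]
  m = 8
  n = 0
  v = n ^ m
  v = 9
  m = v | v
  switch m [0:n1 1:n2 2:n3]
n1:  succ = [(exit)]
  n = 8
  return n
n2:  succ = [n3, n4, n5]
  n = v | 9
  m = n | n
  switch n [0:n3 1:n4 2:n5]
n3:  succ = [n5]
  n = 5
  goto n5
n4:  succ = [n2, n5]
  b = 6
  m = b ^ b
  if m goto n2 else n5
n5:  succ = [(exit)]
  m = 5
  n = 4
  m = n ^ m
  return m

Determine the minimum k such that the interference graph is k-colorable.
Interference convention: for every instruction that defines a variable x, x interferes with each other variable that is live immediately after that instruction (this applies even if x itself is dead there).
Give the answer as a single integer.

Answer: 3

Derivation:
Per-block:
  n0: def={m,n,v} ue=∅
  n1: def={n} ue=∅
  n2: def={m,n} ue={v}
  n3: def={n} ue=∅
  n4: def={b,m} ue=∅
  n5: def={m,n} ue=∅

Live sets:
  live n0: ∅→{v}
  live n1: ∅→∅
  live n2: {v}→{v}
  live n3: ∅→∅
  live n4: {v}→{v}
  live n5: ∅→∅

Interference:
  b — {v}
  m — {n,v}
  n — {m,v}
  v — {b,m,n}

Colouring:
  {m,n,v} pairwise interfere (3-clique) ⇒ χ ≥ 3
  assign b→c1 m→c1 n→c2 v→c0 — no edge inside a register ⇒ χ ≤ 3
  χ = 3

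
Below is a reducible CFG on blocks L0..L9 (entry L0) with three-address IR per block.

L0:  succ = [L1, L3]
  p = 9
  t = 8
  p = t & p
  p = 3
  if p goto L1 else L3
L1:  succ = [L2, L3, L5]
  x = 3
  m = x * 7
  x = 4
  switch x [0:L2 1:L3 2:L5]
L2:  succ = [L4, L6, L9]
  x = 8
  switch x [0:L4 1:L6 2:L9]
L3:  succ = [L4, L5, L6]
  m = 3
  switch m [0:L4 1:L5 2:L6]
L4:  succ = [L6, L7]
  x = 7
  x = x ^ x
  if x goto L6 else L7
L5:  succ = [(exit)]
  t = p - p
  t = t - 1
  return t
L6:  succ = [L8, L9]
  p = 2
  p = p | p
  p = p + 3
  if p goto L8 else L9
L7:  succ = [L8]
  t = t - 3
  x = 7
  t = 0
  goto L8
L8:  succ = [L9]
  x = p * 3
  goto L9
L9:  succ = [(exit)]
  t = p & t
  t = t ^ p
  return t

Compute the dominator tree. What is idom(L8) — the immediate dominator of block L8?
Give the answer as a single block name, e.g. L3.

Answer: L0

Analysis:
idom tree: L1←L0 L2←L1 L3←L0 L4←L0 L5←L0 L6←L0 L7←L4 L8←L0 L9←L0
Join-block Dom:
  L3: preds {L0,L1}: {L0} ∩ {L0,L1} = {L0}; idom=L0
  L4: preds {L2,L3}: {L0,L1,L2} ∩ {L0,L3} = {L0}; idom=L0
  L5: preds {L1,L3}: {L0,L1} ∩ {L0,L3} = {L0}; idom=L0
  L6: preds {L2,L3,L4}: {L0,L1,L2} ∩ {L0,L3} ∩ {L0,L4} = {L0}; idom=L0
  L8: preds {L6,L7}: {L0,L6} ∩ {L0,L4,L7} = {L0}; idom=L0
  L9: preds {L2,L6,L8}: {L0,L1,L2} ∩ {L0,L6} ∩ {L0,L8} = {L0}; idom=L0

idom(L8) = L0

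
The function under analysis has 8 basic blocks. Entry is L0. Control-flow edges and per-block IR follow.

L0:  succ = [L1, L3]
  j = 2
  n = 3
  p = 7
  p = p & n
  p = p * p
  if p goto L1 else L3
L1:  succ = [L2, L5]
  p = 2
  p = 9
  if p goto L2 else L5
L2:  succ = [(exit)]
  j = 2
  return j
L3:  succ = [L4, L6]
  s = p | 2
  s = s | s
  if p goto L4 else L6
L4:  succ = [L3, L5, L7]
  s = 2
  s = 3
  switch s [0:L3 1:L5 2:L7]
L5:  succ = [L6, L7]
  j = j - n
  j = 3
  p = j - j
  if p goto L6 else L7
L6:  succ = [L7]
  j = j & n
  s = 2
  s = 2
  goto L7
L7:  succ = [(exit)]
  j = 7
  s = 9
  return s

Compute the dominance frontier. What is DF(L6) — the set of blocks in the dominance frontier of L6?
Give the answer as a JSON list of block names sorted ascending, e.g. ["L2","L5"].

Answer: ["L7"]

Derivation:
idom tree: L1←L0 L2←L1 L3←L0 L4←L3 L5←L0 L6←L0 L7←L0
Join-block Dom:
  L3: preds {L0,L4}: {L0} ∩ {L0,L3,L4} = {L0}; idom=L0
  L5: preds {L1,L4}: {L0,L1} ∩ {L0,L3,L4} = {L0}; idom=L0
  L6: preds {L3,L5}: {L0,L3} ∩ {L0,L5} = {L0}; idom=L0
  L7: preds {L4,L5,L6}: {L0,L3,L4} ∩ {L0,L5} ∩ {L0,L6} = {L0}; idom=L0

DF derivation:
  join L3 pred L0: · stop@L0
  join L3 pred L4: L4→L3 stop@L0
  join L5 pred L1: L1 stop@L0
  join L5 pred L4: L4→L3 stop@L0
  join L6 pred L3: L3 stop@L0
  join L6 pred L5: L5 stop@L0
  join L7 pred L4: L4→L3 stop@L0
  join L7 pred L5: L5 stop@L0
  join L7 pred L6: L6 stop@L0
  L0 → ∅
  L1 → {L5}
  L2 → ∅
  L3 → {L3,L5,L6,L7}
  L4 → {L3,L5,L7}
  L5 → {L6,L7}
  L6 → {L7}
  L7 → ∅

DF(L6) = ["L7"]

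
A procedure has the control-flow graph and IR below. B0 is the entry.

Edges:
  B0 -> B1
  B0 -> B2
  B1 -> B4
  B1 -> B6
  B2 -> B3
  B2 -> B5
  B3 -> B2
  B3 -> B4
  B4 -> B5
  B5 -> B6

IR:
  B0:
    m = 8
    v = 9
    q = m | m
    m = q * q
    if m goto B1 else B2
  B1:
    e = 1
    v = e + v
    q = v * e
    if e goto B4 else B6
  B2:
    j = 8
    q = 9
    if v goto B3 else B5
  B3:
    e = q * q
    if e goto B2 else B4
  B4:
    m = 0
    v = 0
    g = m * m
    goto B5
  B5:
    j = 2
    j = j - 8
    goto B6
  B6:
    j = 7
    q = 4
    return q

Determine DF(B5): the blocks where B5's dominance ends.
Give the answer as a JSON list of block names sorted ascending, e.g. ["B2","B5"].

Answer: ["B6"]

Working:
idom tree: B1←B0 B2←B0 B3←B2 B4←B0 B5←B0 B6←B0
Dom∩ at merges:
  B2: preds {B0,B3}: {B0} ∩ {B0,B2,B3} = {B0}; idom=B0
  B4: preds {B1,B3}: {B0,B1} ∩ {B0,B2,B3} = {B0}; idom=B0
  B5: preds {B2,B4}: {B0,B2} ∩ {B0,B4} = {B0}; idom=B0
  B6: preds {B1,B5}: {B0,B1} ∩ {B0,B5} = {B0}; idom=B0

DF walk-up:
  B2←B0: walk · to B0
  B2←B3: walk B3→B2 to B0
  B4←B1: walk B1 to B0
  B4←B3: walk B3→B2 to B0
  B5←B2: walk B2 to B0
  B5←B4: walk B4 to B0
  B6←B1: walk B1 to B0
  B6←B5: walk B5 to B0
  DF(B0)=∅
  DF(B1)={B4,B6}
  DF(B2)={B2,B4,B5}
  DF(B3)={B2,B4}
  DF(B4)={B5}
  DF(B5)={B6}
  DF(B6)=∅

DF(B5) = ["B6"]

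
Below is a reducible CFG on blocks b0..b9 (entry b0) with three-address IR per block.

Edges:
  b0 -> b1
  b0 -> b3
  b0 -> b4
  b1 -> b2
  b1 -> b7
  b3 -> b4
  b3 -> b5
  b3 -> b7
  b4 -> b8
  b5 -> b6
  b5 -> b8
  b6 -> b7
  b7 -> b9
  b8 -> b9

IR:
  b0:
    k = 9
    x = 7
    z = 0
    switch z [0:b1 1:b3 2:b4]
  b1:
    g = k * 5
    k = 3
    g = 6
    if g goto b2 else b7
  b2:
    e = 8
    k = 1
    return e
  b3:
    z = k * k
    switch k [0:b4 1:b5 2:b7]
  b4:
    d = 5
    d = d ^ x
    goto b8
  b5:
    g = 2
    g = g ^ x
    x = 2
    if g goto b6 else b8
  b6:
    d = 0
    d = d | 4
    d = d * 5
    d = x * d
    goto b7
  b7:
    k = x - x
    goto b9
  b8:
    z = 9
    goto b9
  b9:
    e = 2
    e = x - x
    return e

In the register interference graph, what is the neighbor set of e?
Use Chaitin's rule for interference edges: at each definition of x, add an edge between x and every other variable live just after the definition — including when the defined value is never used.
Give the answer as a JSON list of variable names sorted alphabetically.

Answer: ["k", "x"]

Derivation:
def/use:
  b0: {k,x,z} / ∅
  b1: {g,k} / {k}
  b2: {e,k} / ∅
  b3: {z} / {k}
  b4: {d} / {x}
  b5: {g,x} / {x}
  b6: {d} / {x}
  b7: {k} / {x}
  b8: {z} / ∅
  b9: {e} / {x}

Liveness:
  b0 li=∅ lo={k,x}
  b1 li={k,x} lo={x}
  b2 li=∅ lo=∅
  b3 li={k,x} lo={x}
  b4 li={x} lo={x}
  b5 li={x} lo={x}
  b6 li={x} lo={x}
  b7 li={x} lo={x}
  b8 li={x} lo={x}
  b9 li={x} lo=∅

Interfere edges:
  d: {x}
  e: {k,x}
  g: {x}
  k: {e,x,z}
  x: {d,e,g,k,z}
  z: {k,x}

N(e) = ["k", "x"]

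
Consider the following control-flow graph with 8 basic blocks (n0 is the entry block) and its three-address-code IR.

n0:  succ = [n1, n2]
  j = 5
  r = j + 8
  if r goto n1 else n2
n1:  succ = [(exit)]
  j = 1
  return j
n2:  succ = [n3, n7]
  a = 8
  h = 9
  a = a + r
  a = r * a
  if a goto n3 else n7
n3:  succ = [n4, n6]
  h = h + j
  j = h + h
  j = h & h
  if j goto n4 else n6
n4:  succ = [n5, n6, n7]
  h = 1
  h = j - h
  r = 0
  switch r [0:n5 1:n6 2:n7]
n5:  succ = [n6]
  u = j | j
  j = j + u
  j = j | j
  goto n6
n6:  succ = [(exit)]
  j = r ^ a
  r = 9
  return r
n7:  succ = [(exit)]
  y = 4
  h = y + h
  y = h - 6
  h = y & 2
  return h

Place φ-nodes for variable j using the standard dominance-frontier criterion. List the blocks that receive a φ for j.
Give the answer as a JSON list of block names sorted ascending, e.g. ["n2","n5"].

Answer: ["n6", "n7"]

Working:
idom tree: n1←n0 n2←n0 n3←n2 n4←n3 n5←n4 n6←n3 n7←n2
Dom∩ at merges:
  n6: preds {n3,n4,n5}: {n0,n2,n3} ∩ {n0,n2,n3,n4} ∩ {n0,n2,n3,n4,n5} = {n0,n2,n3}; idom=n3
  n7: preds {n2,n4}: {n0,n2} ∩ {n0,n2,n3,n4} = {n0,n2}; idom=n2

DF walk-up:
  join n6 pred n3: · stop@n3
  join n6 pred n4: n4 stop@n3
  join n6 pred n5: n5→n4 stop@n3
  join n7 pred n2: · stop@n2
  join n7 pred n4: n4→n3 stop@n2
  n0 → ∅
  n1 → ∅
  n2 → ∅
  n3 → {n7}
  n4 → {n6,n7}
  n5 → {n6}
  n6 → ∅
  n7 → ∅

φ for j: defs {n0,n1,n3,n5,n6}
  DF⁺ = {n6,n7}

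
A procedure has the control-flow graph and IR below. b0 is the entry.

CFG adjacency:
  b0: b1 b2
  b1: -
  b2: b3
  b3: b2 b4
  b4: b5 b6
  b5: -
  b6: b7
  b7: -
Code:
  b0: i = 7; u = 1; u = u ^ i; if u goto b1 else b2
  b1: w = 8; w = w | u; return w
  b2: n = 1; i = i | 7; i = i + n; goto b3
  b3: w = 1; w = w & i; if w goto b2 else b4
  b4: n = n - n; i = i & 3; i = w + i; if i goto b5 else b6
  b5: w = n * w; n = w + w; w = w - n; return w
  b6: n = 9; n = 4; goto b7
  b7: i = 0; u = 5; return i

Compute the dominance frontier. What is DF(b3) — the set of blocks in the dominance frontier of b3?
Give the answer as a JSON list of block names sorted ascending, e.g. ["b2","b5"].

idom tree: b1←b0 b2←b0 b3←b2 b4←b3 b5←b4 b6←b4 b7←b6
Dom∩ at merges:
  b2: preds {b0,b3}: {b0} ∩ {b0,b2,b3} = {b0}; idom=b0

Frontier:
  join b2 pred b0: · stop@b0
  join b2 pred b3: b3→b2 stop@b0
  b0: DF=∅
  b1: DF=∅
  b2: DF={b2}
  b3: DF={b2}
  b4: DF=∅
  b5: DF=∅
  b6: DF=∅
  b7: DF=∅

DF(b3) = ["b2"]

Answer: ["b2"]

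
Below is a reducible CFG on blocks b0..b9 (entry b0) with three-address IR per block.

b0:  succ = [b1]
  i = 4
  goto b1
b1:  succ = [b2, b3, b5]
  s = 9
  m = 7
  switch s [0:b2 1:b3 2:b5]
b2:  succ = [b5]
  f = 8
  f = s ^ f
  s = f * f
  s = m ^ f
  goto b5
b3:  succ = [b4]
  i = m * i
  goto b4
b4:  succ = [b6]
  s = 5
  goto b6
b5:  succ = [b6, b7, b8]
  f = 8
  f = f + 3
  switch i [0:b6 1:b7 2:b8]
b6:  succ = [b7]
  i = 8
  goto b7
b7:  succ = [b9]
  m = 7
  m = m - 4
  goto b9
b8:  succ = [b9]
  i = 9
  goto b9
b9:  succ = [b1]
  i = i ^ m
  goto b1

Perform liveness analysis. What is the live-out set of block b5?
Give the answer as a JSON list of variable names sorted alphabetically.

Answer: ["i", "m"]

Derivation:
Per-block:
  b0: def={i} ue=∅
  b1: def={m,s} ue=∅
  b2: def={f,s} ue={m,s}
  b3: def={i} ue={i,m}
  b4: def={s} ue=∅
  b5: def={f} ue={i}
  b6: def={i} ue=∅
  b7: def={m} ue=∅
  b8: def={i} ue=∅
  b9: def={i} ue={i,m}

Liveness:
  b0: in=∅ out={i}
  b1: in={i} out={i,m,s}
  b2: in={i,m,s} out={i,m}
  b3: in={i,m} out=∅
  b4: in=∅ out=∅
  b5: in={i,m} out={i,m}
  b6: in=∅ out={i}
  b7: in={i} out={i,m}
  b8: in={m} out={i,m}
  b9: in={i,m} out={i}

live-out(b5) = ["i", "m"]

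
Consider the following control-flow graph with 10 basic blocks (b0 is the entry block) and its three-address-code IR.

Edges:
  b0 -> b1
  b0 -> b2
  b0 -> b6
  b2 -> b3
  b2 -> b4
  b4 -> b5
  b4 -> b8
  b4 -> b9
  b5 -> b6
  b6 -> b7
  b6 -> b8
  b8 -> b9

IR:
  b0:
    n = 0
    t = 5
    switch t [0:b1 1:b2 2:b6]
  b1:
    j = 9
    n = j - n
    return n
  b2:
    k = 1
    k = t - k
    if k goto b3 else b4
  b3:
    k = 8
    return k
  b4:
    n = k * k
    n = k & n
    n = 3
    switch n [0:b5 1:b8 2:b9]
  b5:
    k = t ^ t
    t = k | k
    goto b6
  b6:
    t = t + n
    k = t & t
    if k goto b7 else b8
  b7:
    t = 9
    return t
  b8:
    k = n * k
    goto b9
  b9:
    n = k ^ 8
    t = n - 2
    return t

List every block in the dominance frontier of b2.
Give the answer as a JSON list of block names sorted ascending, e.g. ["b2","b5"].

idom tree: b1←b0 b2←b0 b3←b2 b4←b2 b5←b4 b6←b0 b7←b6 b8←b0 b9←b0
Dom at joins:
  b6: preds {b0,b5}: {b0} ∩ {b0,b2,b4,b5} = {b0}; idom=b0
  b8: preds {b4,b6}: {b0,b2,b4} ∩ {b0,b6} = {b0}; idom=b0
  b9: preds {b4,b8}: {b0,b2,b4} ∩ {b0,b8} = {b0}; idom=b0

Frontier:
  b6←b0: walk · to b0
  b6←b5: walk b5→b4→b2 to b0
  b8←b4: walk b4→b2 to b0
  b8←b6: walk b6 to b0
  b9←b4: walk b4→b2 to b0
  b9←b8: walk b8 to b0
  b0 → ∅
  b1 → ∅
  b2 → {b6,b8,b9}
  b3 → ∅
  b4 → {b6,b8,b9}
  b5 → {b6}
  b6 → {b8}
  b7 → ∅
  b8 → {b9}
  b9 → ∅

DF(b2) = ["b6", "b8", "b9"]

Answer: ["b6", "b8", "b9"]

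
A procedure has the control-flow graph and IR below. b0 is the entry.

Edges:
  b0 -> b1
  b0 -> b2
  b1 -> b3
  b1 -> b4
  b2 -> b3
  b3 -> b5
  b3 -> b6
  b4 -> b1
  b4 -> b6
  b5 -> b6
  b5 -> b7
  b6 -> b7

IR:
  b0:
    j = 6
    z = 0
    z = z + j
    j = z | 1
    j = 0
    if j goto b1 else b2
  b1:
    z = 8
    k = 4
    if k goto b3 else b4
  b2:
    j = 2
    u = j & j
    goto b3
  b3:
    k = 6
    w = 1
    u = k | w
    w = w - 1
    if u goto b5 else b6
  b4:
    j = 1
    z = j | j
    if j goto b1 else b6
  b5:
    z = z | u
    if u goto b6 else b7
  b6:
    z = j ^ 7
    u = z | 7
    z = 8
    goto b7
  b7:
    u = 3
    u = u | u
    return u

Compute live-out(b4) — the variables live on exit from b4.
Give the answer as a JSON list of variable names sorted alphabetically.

def/use:
  b0: def={j,z} ue=∅
  b1: def={k,z} ue=∅
  b2: def={j,u} ue=∅
  b3: def={k,u,w} ue=∅
  b4: def={j,z} ue=∅
  b5: def={z} ue={u,z}
  b6: def={u,z} ue={j}
  b7: def={u} ue=∅

Backward fixpoint:
  live b0: ∅→{j,z}
  live b1: {j}→{j,z}
  live b2: {z}→{j,z}
  live b3: {j,z}→{j,u,z}
  live b4: ∅→{j}
  live b5: {j,u,z}→{j}
  live b6: {j}→∅
  live b7: ∅→∅

live-out(b4) = ["j"]

Answer: ["j"]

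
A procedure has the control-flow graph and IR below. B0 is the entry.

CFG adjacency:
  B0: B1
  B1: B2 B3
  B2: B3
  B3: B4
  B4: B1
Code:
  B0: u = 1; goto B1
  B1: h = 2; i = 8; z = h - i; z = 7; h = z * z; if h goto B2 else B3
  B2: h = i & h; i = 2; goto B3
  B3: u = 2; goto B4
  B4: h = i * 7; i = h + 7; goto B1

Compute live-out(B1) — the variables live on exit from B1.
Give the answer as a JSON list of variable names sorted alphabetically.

Answer: ["h", "i"]

Working:
Per-block:
  B0: {u} / ∅
  B1: {h,i,z} / ∅
  B2: {h,i} / {h,i}
  B3: {u} / ∅
  B4: {h,i} / {i}

Liveness:
  live B0: ∅→∅
  live B1: ∅→{h,i}
  live B2: {h,i}→{i}
  live B3: {i}→{i}
  live B4: {i}→∅

live-out(B1) = ["h", "i"]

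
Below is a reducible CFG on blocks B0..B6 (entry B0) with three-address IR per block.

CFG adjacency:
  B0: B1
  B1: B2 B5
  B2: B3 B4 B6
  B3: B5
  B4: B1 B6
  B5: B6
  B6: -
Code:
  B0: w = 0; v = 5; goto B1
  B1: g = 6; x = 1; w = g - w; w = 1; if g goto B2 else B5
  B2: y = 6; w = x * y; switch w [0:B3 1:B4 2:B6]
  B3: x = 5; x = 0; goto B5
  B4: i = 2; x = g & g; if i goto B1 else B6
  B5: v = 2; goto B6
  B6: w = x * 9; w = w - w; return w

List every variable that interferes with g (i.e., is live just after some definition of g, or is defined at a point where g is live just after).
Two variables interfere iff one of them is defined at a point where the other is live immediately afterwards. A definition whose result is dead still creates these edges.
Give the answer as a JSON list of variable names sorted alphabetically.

Answer: ["i", "w", "x", "y"]

Derivation:
def/use:
  B0: {v,w} / ∅
  B1: {g,w,x} / {w}
  B2: {w,y} / {x}
  B3: {x} / ∅
  B4: {i,x} / {g}
  B5: {v} / ∅
  B6: {w} / {x}

Liveness:
  live B0: ∅→{w}
  live B1: {w}→{g,x}
  live B2: {g,x}→{g,w,x}
  live B3: ∅→{x}
  live B4: {g,w}→{w,x}
  live B5: {x}→{x}
  live B6: {x}→∅

Interfere edges:
  g: {i,w,x,y}
  i: {g,w,x}
  v: {w,x}
  w: {g,i,v,x}
  x: {g,i,v,w,y}
  y: {g,x}

N(g) = ["i", "w", "x", "y"]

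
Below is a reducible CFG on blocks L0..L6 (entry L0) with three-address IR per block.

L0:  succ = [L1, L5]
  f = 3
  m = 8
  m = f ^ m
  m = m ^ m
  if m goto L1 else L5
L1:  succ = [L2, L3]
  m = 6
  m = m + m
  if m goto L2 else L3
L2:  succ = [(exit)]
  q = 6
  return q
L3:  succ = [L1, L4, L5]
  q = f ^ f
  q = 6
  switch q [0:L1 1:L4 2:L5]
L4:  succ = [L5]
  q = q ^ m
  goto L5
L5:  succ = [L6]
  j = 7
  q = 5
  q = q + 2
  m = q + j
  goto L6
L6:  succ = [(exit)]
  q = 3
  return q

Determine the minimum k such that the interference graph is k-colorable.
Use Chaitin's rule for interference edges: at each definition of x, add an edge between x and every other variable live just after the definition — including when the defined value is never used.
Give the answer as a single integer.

Answer: 3

Analysis:
Per-block:
  L0: {f,m} / ∅
  L1: {m} / ∅
  L2: {q} / ∅
  L3: {q} / {f}
  L4: {q} / {m,q}
  L5: {j,m,q} / ∅
  L6: {q} / ∅

Liveness:
  L0 li=∅ lo={f}
  L1 li={f} lo={f,m}
  L2 li=∅ lo=∅
  L3 li={f,m} lo={f,m,q}
  L4 li={m,q} lo=∅
  L5 li=∅ lo=∅
  L6 li=∅ lo=∅

Conflict graph:
  f — {m,q}
  j — {q}
  m — {f,q}
  q — {f,j,m}

Registers:
  lower bound: {f,m,q} mutually conflict ⇒ χ ≥ 3
  assign f→r1 j→r1 m→r2 q→r0 — no edge inside a register ⇒ χ ≤ 3
  χ = 3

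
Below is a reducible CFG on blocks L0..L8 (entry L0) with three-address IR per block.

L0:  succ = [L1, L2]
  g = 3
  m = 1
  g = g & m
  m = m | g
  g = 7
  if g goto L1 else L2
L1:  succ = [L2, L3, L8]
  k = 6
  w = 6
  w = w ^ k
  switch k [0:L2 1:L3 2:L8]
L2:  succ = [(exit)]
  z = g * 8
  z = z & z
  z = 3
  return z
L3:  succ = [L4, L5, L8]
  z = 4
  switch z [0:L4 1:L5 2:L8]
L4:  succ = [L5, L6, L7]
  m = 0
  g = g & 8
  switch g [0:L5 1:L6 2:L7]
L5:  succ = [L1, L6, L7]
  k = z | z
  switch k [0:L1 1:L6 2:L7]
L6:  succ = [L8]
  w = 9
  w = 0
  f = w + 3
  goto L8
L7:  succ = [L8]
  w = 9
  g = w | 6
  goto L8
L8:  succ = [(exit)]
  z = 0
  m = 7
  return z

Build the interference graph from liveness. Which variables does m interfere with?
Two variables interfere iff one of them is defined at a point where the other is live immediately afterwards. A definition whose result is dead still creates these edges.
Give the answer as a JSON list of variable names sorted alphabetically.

Answer: ["g", "z"]

Derivation:
Block summaries:
  L0: {g,m} / ∅
  L1: {k,w} / ∅
  L2: {z} / {g}
  L3: {z} / ∅
  L4: {g,m} / {g}
  L5: {k} / {z}
  L6: {f,w} / ∅
  L7: {g,w} / ∅
  L8: {m,z} / ∅

Live sets:
  L0: in=∅ out={g}
  L1: in={g} out={g}
  L2: in={g} out=∅
  L3: in={g} out={g,z}
  L4: in={g,z} out={g,z}
  L5: in={g,z} out={g}
  L6: in=∅ out=∅
  L7: in=∅ out=∅
  L8: in=∅ out=∅

Interfere edges:
  f↔∅
  g↔{k,m,w,z}
  k↔{g,w}
  m↔{g,z}
  w↔{g,k}
  z↔{g,m}

N(m) = ["g", "z"]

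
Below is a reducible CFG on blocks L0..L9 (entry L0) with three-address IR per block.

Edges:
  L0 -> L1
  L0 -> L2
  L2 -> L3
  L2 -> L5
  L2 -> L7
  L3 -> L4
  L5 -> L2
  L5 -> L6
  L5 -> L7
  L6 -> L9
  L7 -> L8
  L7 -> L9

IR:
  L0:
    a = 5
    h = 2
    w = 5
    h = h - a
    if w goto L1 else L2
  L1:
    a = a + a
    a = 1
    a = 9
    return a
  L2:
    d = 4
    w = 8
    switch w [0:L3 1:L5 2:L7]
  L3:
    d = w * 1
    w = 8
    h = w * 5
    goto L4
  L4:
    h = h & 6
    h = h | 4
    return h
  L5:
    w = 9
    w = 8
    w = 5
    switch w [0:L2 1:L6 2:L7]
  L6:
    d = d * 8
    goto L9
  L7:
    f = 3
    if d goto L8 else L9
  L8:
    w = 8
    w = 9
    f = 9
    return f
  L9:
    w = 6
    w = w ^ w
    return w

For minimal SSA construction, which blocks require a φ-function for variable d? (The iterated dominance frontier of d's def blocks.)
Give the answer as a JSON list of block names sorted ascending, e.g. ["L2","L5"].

idom tree: L1←L0 L2←L0 L3←L2 L4←L3 L5←L2 L6←L5 L7←L2 L8←L7 L9←L2
Dom at joins:
  L2: preds {L0,L5}: {L0} ∩ {L0,L2,L5} = {L0}; idom=L0
  L7: preds {L2,L5}: {L0,L2} ∩ {L0,L2,L5} = {L0,L2}; idom=L2
  L9: preds {L6,L7}: {L0,L2,L5,L6} ∩ {L0,L2,L7} = {L0,L2}; idom=L2

DF derivation:
  join L2 pred L0: · stop@L0
  join L2 pred L5: L5→L2 stop@L0
  join L7 pred L2: · stop@L2
  join L7 pred L5: L5 stop@L2
  join L9 pred L6: L6→L5 stop@L2
  join L9 pred L7: L7 stop@L2
  DF(L0)=∅
  DF(L1)=∅
  DF(L2)={L2}
  DF(L3)=∅
  DF(L4)=∅
  DF(L5)={L2,L7,L9}
  DF(L6)={L9}
  DF(L7)={L9}
  DF(L8)=∅
  DF(L9)=∅

φ for d: defs {L2,L3,L6}
  DF⁺ = {L2,L9}

Answer: ["L2", "L9"]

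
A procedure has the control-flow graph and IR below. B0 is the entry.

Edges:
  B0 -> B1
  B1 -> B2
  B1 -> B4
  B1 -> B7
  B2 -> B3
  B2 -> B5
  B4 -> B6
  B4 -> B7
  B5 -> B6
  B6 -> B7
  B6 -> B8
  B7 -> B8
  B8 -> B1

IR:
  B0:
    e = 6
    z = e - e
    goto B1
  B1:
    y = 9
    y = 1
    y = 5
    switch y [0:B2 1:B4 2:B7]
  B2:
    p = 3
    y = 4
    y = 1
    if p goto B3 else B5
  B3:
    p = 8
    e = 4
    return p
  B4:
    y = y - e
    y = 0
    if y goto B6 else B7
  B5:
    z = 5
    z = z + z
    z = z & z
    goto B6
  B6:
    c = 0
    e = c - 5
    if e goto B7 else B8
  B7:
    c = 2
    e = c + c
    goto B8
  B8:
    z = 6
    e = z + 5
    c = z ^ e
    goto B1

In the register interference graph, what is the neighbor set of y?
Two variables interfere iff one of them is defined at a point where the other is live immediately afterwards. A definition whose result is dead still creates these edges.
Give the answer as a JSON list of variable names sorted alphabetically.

Per-block:
  B0 def {e,z} use ∅
  B1 def {y} use ∅
  B2 def {p,y} use ∅
  B3 def {e,p} use ∅
  B4 def {y} use {e,y}
  B5 def {z} use ∅
  B6 def {c,e} use ∅
  B7 def {c,e} use ∅
  B8 def {c,e,z} use ∅

Live sets:
  B0 li=∅ lo={e}
  B1 li={e} lo={e,y}
  B2 li=∅ lo=∅
  B3 li=∅ lo=∅
  B4 li={e,y} lo=∅
  B5 li=∅ lo=∅
  B6 li=∅ lo=∅
  B7 li=∅ lo=∅
  B8 li=∅ lo={e}

Interference:
  c — {e}
  e — {c,p,y,z}
  p — {e,y}
  y — {e,p}
  z — {e}

N(y) = ["e", "p"]

Answer: ["e", "p"]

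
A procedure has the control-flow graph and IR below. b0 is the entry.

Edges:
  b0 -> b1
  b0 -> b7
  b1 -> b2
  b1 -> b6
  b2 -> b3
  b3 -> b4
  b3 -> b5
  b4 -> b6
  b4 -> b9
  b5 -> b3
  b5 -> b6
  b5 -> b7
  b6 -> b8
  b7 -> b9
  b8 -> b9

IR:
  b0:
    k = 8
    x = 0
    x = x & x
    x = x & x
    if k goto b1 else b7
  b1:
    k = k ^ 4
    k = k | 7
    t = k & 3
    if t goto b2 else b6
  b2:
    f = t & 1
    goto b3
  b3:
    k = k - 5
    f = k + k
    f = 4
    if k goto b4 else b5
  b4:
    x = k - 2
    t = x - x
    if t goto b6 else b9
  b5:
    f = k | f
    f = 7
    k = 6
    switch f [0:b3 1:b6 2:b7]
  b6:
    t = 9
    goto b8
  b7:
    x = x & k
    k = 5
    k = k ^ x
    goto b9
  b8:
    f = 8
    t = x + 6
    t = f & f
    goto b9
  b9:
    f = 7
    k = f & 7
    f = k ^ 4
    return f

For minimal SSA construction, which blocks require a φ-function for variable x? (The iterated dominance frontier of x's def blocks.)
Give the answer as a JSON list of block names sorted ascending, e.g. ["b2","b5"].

Answer: ["b6", "b9"]

Working:
idom tree: b1←b0 b2←b1 b3←b2 b4←b3 b5←b3 b6←b1 b7←b0 b8←b6 b9←b0
Dom at joins:
  b3: preds {b2,b5}: {b0,b1,b2} ∩ {b0,b1,b2,b3,b5} = {b0,b1,b2}; idom=b2
  b6: preds {b1,b4,b5}: {b0,b1} ∩ {b0,b1,b2,b3,b4} ∩ {b0,b1,b2,b3,b5} = {b0,b1}; idom=b1
  b7: preds {b0,b5}: {b0} ∩ {b0,b1,b2,b3,b5} = {b0}; idom=b0
  b9: preds {b4,b7,b8}: {b0,b1,b2,b3,b4} ∩ {b0,b7} ∩ {b0,b1,b6,b8} = {b0}; idom=b0

Frontier:
  join b3 pred b2: · stop@b2
  join b3 pred b5: b5→b3 stop@b2
  join b6 pred b1: · stop@b1
  join b6 pred b4: b4→b3→b2 stop@b1
  join b6 pred b5: b5→b3→b2 stop@b1
  join b7 pred b0: · stop@b0
  join b7 pred b5: b5→b3→b2→b1 stop@b0
  join b9 pred b4: b4→b3→b2→b1 stop@b0
  join b9 pred b7: b7 stop@b0
  join b9 pred b8: b8→b6→b1 stop@b0
  b0 → ∅
  b1 → {b7,b9}
  b2 → {b6,b7,b9}
  b3 → {b3,b6,b7,b9}
  b4 → {b6,b9}
  b5 → {b3,b6,b7}
  b6 → {b9}
  b7 → {b9}
  b8 → {b9}
  b9 → ∅

φ for x: defs {b0,b4,b7}
  DF⁺ = {b6,b9}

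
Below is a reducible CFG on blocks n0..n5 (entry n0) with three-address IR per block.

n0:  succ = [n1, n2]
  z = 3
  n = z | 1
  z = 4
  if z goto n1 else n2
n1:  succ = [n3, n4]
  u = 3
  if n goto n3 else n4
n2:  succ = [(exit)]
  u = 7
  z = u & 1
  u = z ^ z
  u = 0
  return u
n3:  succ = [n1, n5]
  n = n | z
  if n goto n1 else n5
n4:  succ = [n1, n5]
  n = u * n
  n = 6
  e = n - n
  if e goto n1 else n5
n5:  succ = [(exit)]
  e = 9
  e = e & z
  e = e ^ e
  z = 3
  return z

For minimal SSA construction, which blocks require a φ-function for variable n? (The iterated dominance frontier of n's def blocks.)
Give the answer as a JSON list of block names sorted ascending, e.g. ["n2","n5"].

idom tree: n1←n0 n2←n0 n3←n1 n4←n1 n5←n1
Dom at joins:
  n1: preds {n0,n3,n4}: {n0} ∩ {n0,n1,n3} ∩ {n0,n1,n4} = {n0}; idom=n0
  n5: preds {n3,n4}: {n0,n1,n3} ∩ {n0,n1,n4} = {n0,n1}; idom=n1

Frontier:
  join n1 pred n0: · stop@n0
  join n1 pred n3: n3→n1 stop@n0
  join n1 pred n4: n4→n1 stop@n0
  join n5 pred n3: n3 stop@n1
  join n5 pred n4: n4 stop@n1
  n0 → ∅
  n1 → {n1}
  n2 → ∅
  n3 → {n1,n5}
  n4 → {n1,n5}
  n5 → ∅

φ for n: defs {n0,n3,n4}
  DF⁺ = {n1,n5}

Answer: ["n1", "n5"]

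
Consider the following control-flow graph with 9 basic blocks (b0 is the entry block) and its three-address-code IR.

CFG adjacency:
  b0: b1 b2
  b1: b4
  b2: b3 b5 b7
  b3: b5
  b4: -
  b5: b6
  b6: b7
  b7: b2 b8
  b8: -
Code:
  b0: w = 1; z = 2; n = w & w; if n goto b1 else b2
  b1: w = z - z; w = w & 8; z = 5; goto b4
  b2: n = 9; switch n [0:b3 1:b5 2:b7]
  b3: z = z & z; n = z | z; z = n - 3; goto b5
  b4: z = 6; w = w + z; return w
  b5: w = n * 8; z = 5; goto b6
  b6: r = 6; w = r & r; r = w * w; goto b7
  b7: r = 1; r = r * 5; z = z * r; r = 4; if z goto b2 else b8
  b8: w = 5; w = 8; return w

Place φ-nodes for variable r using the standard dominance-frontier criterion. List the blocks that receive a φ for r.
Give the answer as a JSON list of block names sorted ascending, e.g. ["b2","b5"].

Answer: ["b2", "b7"]

Analysis:
idom tree: b1←b0 b2←b0 b3←b2 b4←b1 b5←b2 b6←b5 b7←b2 b8←b7
Dom at joins:
  b2: preds {b0,b7}: {b0} ∩ {b0,b2,b7} = {b0}; idom=b0
  b5: preds {b2,b3}: {b0,b2} ∩ {b0,b2,b3} = {b0,b2}; idom=b2
  b7: preds {b2,b6}: {b0,b2} ∩ {b0,b2,b5,b6} = {b0,b2}; idom=b2

DF walk-up:
  b2←b0: walk · to b0
  b2←b7: walk b7→b2 to b0
  b5←b2: walk · to b2
  b5←b3: walk b3 to b2
  b7←b2: walk · to b2
  b7←b6: walk b6→b5 to b2
  DF(b0)=∅
  DF(b1)=∅
  DF(b2)={b2}
  DF(b3)={b5}
  DF(b4)=∅
  DF(b5)={b7}
  DF(b6)={b7}
  DF(b7)={b2}
  DF(b8)=∅

φ for r: defs {b6,b7}
  DF⁺ = {b2,b7}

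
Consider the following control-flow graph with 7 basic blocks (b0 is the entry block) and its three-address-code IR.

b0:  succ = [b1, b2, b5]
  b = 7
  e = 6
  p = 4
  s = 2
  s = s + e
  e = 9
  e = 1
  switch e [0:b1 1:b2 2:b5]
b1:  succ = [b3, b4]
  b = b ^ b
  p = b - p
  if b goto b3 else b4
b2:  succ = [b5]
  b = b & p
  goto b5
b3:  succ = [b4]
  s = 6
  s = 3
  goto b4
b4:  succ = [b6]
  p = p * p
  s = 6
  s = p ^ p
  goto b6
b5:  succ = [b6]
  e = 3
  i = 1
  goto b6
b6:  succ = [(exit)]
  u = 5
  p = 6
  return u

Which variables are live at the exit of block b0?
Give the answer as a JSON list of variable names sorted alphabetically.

Answer: ["b", "p"]

Derivation:
Per-block:
  b0: def={b,e,p,s} ue=∅
  b1: def={b,p} ue={b,p}
  b2: def={b} ue={b,p}
  b3: def={s} ue=∅
  b4: def={p,s} ue={p}
  b5: def={e,i} ue=∅
  b6: def={p,u} ue=∅

Live sets:
  b0 li=∅ lo={b,p}
  b1 li={b,p} lo={p}
  b2 li={b,p} lo=∅
  b3 li={p} lo={p}
  b4 li={p} lo=∅
  b5 li=∅ lo=∅
  b6 li=∅ lo=∅

live-out(b0) = ["b", "p"]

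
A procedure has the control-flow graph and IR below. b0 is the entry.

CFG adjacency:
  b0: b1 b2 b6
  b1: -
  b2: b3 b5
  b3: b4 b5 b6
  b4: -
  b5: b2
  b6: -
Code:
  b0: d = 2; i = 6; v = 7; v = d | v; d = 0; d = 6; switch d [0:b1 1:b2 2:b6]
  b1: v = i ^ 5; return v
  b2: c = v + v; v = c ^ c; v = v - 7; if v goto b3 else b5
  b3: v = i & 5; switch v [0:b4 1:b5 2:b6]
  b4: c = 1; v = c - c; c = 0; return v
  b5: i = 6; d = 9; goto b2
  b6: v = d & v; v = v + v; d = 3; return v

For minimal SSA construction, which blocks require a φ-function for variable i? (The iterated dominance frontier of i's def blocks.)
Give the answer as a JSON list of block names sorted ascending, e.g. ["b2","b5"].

idom tree: b1←b0 b2←b0 b3←b2 b4←b3 b5←b2 b6←b0
Dom at joins:
  b2: preds {b0,b5}: {b0} ∩ {b0,b2,b5} = {b0}; idom=b0
  b5: preds {b2,b3}: {b0,b2} ∩ {b0,b2,b3} = {b0,b2}; idom=b2
  b6: preds {b0,b3}: {b0} ∩ {b0,b2,b3} = {b0}; idom=b0

DF walk-up:
  b2←b0: walk · to b0
  b2←b5: walk b5→b2 to b0
  b5←b2: walk · to b2
  b5←b3: walk b3 to b2
  b6←b0: walk · to b0
  b6←b3: walk b3→b2 to b0
  b0 → ∅
  b1 → ∅
  b2 → {b2,b6}
  b3 → {b5,b6}
  b4 → ∅
  b5 → {b2}
  b6 → ∅

φ for i: defs {b0,b5}
  DF⁺ = {b2,b6}

Answer: ["b2", "b6"]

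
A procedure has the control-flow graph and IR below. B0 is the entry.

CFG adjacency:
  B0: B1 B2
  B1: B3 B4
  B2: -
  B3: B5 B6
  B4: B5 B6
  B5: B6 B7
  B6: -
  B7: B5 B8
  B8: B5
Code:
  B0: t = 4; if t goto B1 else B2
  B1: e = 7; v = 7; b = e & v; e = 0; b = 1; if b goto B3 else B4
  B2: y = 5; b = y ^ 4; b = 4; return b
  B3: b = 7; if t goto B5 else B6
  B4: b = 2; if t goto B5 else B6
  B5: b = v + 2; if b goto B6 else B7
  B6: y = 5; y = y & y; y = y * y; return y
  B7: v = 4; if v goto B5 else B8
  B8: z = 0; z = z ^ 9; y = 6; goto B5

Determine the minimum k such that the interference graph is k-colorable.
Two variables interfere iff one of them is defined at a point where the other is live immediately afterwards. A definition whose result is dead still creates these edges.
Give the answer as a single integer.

def/use:
  B0 def {t} use ∅
  B1 def {b,e,v} use ∅
  B2 def {b,y} use ∅
  B3 def {b} use {t}
  B4 def {b} use {t}
  B5 def {b} use {v}
  B6 def {y} use ∅
  B7 def {v} use ∅
  B8 def {y,z} use ∅

Liveness:
  B0: in=∅ out={t}
  B1: in={t} out={t,v}
  B2: in=∅ out=∅
  B3: in={t,v} out={v}
  B4: in={t,v} out={v}
  B5: in={v} out=∅
  B6: in=∅ out=∅
  B7: in=∅ out={v}
  B8: in={v} out={v}

Conflict graph:
  b↔{t,v}
  e↔{t,v}
  t↔{b,e,v}
  v↔{b,e,t,y,z}
  y↔{v}
  z↔{v}

Chromatic number:
  lower bound: {b,t,v} mutually conflict ⇒ χ ≥ 3
  3-colouring: R0={v}  R1={t,y,z}  R2={b,e}
  χ = 3

Answer: 3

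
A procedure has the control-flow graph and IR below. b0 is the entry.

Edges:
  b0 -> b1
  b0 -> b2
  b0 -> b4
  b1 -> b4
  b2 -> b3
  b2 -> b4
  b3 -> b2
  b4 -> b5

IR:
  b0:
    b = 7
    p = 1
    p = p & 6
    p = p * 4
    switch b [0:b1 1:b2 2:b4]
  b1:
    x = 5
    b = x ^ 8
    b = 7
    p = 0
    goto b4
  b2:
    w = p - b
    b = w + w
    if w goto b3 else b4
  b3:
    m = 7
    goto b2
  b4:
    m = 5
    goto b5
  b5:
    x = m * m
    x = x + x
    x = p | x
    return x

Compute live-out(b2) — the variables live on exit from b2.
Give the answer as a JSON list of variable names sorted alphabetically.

Answer: ["b", "p"]

Working:
Block summaries:
  b0 def {b,p} use ∅
  b1 def {b,p,x} use ∅
  b2 def {b,w} use {b,p}
  b3 def {m} use ∅
  b4 def {m} use ∅
  b5 def {x} use {m,p}

Liveness:
  b0 li=∅ lo={b,p}
  b1 li=∅ lo={p}
  b2 li={b,p} lo={b,p}
  b3 li={b,p} lo={b,p}
  b4 li={p} lo={m,p}
  b5 li={m,p} lo=∅

live-out(b2) = ["b", "p"]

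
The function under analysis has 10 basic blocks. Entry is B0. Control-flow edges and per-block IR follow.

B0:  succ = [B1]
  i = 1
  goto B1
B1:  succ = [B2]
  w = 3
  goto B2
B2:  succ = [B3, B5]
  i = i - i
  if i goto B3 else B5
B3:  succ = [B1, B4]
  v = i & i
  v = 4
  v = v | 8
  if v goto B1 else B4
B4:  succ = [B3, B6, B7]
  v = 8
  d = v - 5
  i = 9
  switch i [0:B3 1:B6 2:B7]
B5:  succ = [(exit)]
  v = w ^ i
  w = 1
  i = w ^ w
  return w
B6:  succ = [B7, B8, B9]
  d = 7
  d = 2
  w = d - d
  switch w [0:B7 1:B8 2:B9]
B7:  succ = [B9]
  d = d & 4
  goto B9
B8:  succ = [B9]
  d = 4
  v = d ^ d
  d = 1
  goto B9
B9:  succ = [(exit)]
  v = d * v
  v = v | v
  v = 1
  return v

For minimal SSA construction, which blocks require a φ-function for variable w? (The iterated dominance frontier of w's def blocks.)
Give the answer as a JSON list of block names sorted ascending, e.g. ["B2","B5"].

Answer: ["B1", "B7", "B9"]

Working:
idom tree: B1←B0 B2←B1 B3←B2 B4←B3 B5←B2 B6←B4 B7←B4 B8←B6 B9←B4
Dom∩ at merges:
  B1: preds {B0,B3}: {B0} ∩ {B0,B1,B2,B3} = {B0}; idom=B0
  B3: preds {B2,B4}: {B0,B1,B2} ∩ {B0,B1,B2,B3,B4} = {B0,B1,B2}; idom=B2
  B7: preds {B4,B6}: {B0,B1,B2,B3,B4} ∩ {B0,B1,B2,B3,B4,B6} = {B0,B1,B2,B3,B4}; idom=B4
  B9: preds {B6,B7,B8}: {B0,B1,B2,B3,B4,B6} ∩ {B0,B1,B2,B3,B4,B7} ∩ {B0,B1,B2,B3,B4,B6,B8} = {B0,B1,B2,B3,B4}; idom=B4

DF walk-up:
  join B1 pred B0: · stop@B0
  join B1 pred B3: B3→B2→B1 stop@B0
  join B3 pred B2: · stop@B2
  join B3 pred B4: B4→B3 stop@B2
  join B7 pred B4: · stop@B4
  join B7 pred B6: B6 stop@B4
  join B9 pred B6: B6 stop@B4
  join B9 pred B7: B7 stop@B4
  join B9 pred B8: B8→B6 stop@B4
  DF(B0)=∅
  DF(B1)={B1}
  DF(B2)={B1}
  DF(B3)={B1,B3}
  DF(B4)={B3}
  DF(B5)=∅
  DF(B6)={B7,B9}
  DF(B7)={B9}
  DF(B8)={B9}
  DF(B9)=∅

φ for w: defs {B1,B5,B6}
  DF⁺ = {B1,B7,B9}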